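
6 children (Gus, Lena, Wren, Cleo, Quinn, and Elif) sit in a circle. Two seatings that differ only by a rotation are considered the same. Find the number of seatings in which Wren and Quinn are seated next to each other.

48

Treat {Wren, Quinn} as one unit (2 internal orders) and seat the resulting 5 units around the table: (4)! circular arrangements.
So 2 × (4)! = 2 × 24 = 48.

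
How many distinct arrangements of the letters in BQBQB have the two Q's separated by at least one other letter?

There are 5!/(3!·2!) = 10 arrangements of BQBQB in total.
Arrangements with the Q's together: treat QQ as one letter, giving (4)!/(3!) = 4.
Hence 10 − 4 = 6.

6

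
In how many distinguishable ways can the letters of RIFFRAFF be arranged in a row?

RIFFRAFF has 8 letters with F appearing 4 times and R appearing twice.
Dividing 8! = 40320 by 4!·2! = 48 for the repeated letters gives 840.

840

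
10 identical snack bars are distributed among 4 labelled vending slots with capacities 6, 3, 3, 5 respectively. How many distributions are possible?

75

Without the upper bounds there are C(13,3) = 286 ways to split 10 among 4 vending slots.
Subtract solutions that violate a single cap (substitute x_i' = x_i − (cap_i+1)): x_1 ≥ 7 gives C(6,3) = 20; x_2 ≥ 4 gives C(9,3) = 84; x_3 ≥ 4 gives C(9,3) = 84; x_4 ≥ 6 gives C(7,3) = 35. Together 223.
Add back pairs where two caps are both exceeded: 0 + 0 + 0 + 10 + 1 + 1 = 12.
By inclusion–exclusion the count is 286 − 223 + 12 = 75.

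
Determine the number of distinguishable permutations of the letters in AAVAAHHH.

AAVAAHHH has 8 letters with A appearing 4 times and H appearing 3 times.
Dividing 8! = 40320 by 4!·3! = 144 for the repeated letters gives 280.

280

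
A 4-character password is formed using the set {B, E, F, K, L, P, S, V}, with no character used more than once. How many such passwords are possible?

1680

With no repetition, fill the 4 characters in order: 8 choices, then 7, down to 5.
That product is 8 × 7 × 6 × 5 = 1680.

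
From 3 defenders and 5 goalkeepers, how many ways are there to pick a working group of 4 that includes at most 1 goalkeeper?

Split by how many goalkeepers are chosen (0 through 1).
Sum: C(5,0)·C(3,4) + C(5,1)·C(3,3) = 0 + 5 = 5.

5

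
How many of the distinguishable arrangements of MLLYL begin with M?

4

With the first slot taken by M, it remains to arrange the other 4 letters (LLYL).
Those 4 letters have L appearing 3 times, giving (4)!/(3!) = 4.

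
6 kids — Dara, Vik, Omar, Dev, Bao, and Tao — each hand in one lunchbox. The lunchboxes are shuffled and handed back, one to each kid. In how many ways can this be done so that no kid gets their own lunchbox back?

265

Let Aᵢ be the assignments in which kid i gets their own lunchbox. We want the size of the complement of A₁∪…∪A_6.
By inclusion–exclusion this is Σ_{j=0}^{6} (−1)^j C(6,j)·(6−j)!.
Computing: 720 − 720 + 360 − 120 + 30 − 6 + 1 = 265.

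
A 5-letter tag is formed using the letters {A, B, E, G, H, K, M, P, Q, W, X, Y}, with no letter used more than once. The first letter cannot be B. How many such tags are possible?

87120

The first letter has 12−1 = 11 choices (anything except B).
The remaining 4 letters are filled from the other 11 symbols without repetition: 11 × 10 × 9 × 8 = 7920.
Total: 11 × 7920 = 87120.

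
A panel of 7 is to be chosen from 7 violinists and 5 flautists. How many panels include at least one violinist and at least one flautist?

791

Total 7-person selections from all 12: C(12,7) = 792.
Subtract selections that omit an entire group: no violinists → C(5,7) = 0; no flautists → C(7,7) = 1.
Both groups omitted at once is impossible, so 792 − 1 = 791.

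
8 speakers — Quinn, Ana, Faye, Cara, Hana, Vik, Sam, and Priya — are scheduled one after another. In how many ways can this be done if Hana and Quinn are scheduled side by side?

10080

Place the 6 others and the Hana-Quinn pair as 7 objects in a line; the pair has 2 internal arrangements.
So the count is 2·(7)! = 10080.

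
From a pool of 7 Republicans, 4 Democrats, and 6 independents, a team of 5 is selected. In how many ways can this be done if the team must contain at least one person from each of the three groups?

4214

Total 5-person selections from all 17: C(17,5) = 6188.
Subtract selections that omit an entire group: no Republicans → C(10,5) = 252; no Democrats → C(13,5) = 1287; no independents → C(11,5) = 462.
Add back selections omitting two groups (i.e. drawn from a single group): C(7,5) + C(4,5) + C(6,5) = 27.
By inclusion–exclusion: 6188 − 2001 + 27 = 4214.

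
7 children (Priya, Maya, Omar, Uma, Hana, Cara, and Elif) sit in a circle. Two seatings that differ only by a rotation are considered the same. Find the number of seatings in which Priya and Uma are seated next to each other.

240

Glue Priya and Uma into a block (2 internal orders). Seating 6 units around a circle gives (5)! arrangements.
So 2 × (5)! = 2 × 120 = 240.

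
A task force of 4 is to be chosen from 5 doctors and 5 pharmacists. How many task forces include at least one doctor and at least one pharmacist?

200

With no constraint there are C(10,4) = 210 possible selections.
Selections missing a whole group: no doctors → C(5,4) = 5; no pharmacists → C(5,4) = 5.
Both groups omitted at once is impossible, so 210 − 10 = 200.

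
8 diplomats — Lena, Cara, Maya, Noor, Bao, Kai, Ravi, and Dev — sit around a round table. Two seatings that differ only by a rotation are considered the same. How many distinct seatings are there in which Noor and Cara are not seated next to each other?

3600

All circular seatings of 8 people number (7)! = 5040.
Those with Noor next to Cara: fuse the pair into one unit and seat 7 units around a circle — 2·(6)! = 1440.
Subtracting, 5040 − 1440 = 3600.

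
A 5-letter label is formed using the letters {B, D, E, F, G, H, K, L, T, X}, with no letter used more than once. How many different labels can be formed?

Choose and order 5 of the 10 symbols: the first letter has 10 options, the next 9, and so on down to 6.
10 × 9 × 8 × 7 × 6 = 30240.

30240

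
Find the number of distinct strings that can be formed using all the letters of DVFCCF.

180

The 6 letters of DVFCCF have repeats: C appearing twice and F appearing twice.
So there are 6! / (2!·2!) = 180 distinguishable arrangements.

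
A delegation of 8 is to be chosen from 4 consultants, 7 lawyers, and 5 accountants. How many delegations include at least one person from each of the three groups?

With no constraint there are C(16,8) = 12870 possible selections.
Selections missing a whole group: no consultants → C(12,8) = 495; no lawyers → C(9,8) = 9; no accountants → C(11,8) = 165.
Add back selections omitting two groups (i.e. drawn from a single group): C(4,8) + C(7,8) + C(5,8) = 0.
By inclusion–exclusion: 12870 − 669 + 0 = 12201.

12201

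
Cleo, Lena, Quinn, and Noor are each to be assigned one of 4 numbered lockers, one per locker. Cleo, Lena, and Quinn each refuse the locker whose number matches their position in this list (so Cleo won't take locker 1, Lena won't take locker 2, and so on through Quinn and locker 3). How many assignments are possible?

Let Aᵢ (for i ∈ {1, 2, 3}) be the placements that put person i in their forbidden locker. Any j of these fix j positions, leaving (4−j)! ways to fill the rest, and there are C(3,j) ways to pick which j.
By inclusion–exclusion, the number of valid placements is Σ_{j=0}^{3} (−1)^j C(3,j)·(4−j)!.
Computing: 24 − 18 + 6 − 1 = 11.

11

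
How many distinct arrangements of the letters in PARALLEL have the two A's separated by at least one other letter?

2520

Total arrangements of PARALLEL: 8!/(3!·2!) = 3360.
Arrangements with the A's together: treat AA as one letter, giving (7)!/(3!) = 840.
Hence 3360 − 840 = 2520.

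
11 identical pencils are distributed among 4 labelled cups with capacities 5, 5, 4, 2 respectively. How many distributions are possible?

45

Ignoring the caps, the number of non-negative solutions to x_1+…+x_4 = 11 is C(14,3) = 364.
Subtract solutions that violate a single cap (substitute x_i' = x_i − (cap_i+1)): x_1 ≥ 6 gives C(8,3) = 56; x_2 ≥ 6 gives C(8,3) = 56; x_3 ≥ 5 gives C(9,3) = 84; x_4 ≥ 3 gives C(11,3) = 165. Together 361.
Add back pairs where two caps are both exceeded: 0 + 1 + 10 + 1 + 10 + 20 = 42.
By inclusion–exclusion the count is 364 − 361 + 42 = 45.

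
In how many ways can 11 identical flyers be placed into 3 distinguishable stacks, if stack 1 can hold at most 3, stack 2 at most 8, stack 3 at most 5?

18

By stars and bars, unrestricted non-negative solutions to x_1+…+x_3 = 11 number C(11+2,2) = 78.
Subtract solutions that violate a single cap (substitute x_i' = x_i − (cap_i+1)): x_1 ≥ 4 gives C(9,2) = 36; x_2 ≥ 9 gives C(4,2) = 6; x_3 ≥ 6 gives C(7,2) = 21. Together 63.
Add back pairs where two caps are both exceeded: 0 + 3 + 0 = 3.
By inclusion–exclusion the count is 78 − 63 + 3 = 18.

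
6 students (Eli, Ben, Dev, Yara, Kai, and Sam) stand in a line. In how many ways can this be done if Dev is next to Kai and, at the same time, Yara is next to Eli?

96

Treat {Dev,Kai} as one block (2 orders) and {Yara,Eli} as another (2 orders).
That leaves 4 units to arrange: 2 × 2 × 4! = 4 × 24 = 96.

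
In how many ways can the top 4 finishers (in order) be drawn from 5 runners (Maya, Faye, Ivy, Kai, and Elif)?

This is an ordered selection of 4 from 5: P(5,4).
That gives 5 × 4 × 3 × 2 = 120.

120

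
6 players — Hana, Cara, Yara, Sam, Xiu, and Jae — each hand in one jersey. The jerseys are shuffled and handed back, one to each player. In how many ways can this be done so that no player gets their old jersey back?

Let Aᵢ be the assignments in which player i gets their old jersey. We want the size of the complement of A₁∪…∪A_6.
By inclusion–exclusion this is Σ_{j=0}^{6} (−1)^j C(6,j)·(6−j)!.
Computing: 720 − 720 + 360 − 120 + 30 − 6 + 1 = 265.

265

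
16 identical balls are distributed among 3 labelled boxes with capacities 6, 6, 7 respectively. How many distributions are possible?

By stars and bars, unrestricted non-negative solutions to x_1+…+x_3 = 16 number C(16+2,2) = 153.
Subtract solutions that violate a single cap (substitute x_i' = x_i − (cap_i+1)): x_1 ≥ 7 gives C(11,2) = 55; x_2 ≥ 7 gives C(11,2) = 55; x_3 ≥ 8 gives C(10,2) = 45. Together 155.
Add back pairs where two caps are both exceeded: 6 + 3 + 3 = 12.
By inclusion–exclusion the count is 153 − 155 + 12 = 10.

10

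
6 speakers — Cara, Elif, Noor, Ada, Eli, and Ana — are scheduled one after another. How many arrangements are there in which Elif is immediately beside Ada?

240

Glue Elif and Ada into one block (2 internal orders), leaving 5 units to arrange in a row.
So the count is 2·(5)! = 240.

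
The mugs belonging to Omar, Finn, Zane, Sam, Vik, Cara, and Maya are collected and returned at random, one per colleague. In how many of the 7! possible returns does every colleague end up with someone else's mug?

1854

Count assignments avoiding every fixed point. For any j of the 7 colleagues fixed to their own mug, the other 7−j can be arranged in (7−j)! ways.
By inclusion–exclusion this is Σ_{j=0}^{7} (−1)^j C(7,j)·(7−j)!.
Computing: 5040 − 5040 + 2520 − 840 + 210 − 42 + 7 − 1 = 1854.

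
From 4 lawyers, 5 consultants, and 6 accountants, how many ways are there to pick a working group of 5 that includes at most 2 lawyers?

Split by how many lawyers are chosen (0 through 2).
Sum: C(4,0)·C(11,5) + C(4,1)·C(11,4) + C(4,2)·C(11,3) = 462 + 1320 + 990 = 2772.

2772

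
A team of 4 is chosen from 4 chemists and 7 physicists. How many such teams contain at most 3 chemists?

329

Split by how many chemists are chosen (0 through 3).
Sum: C(4,0)·C(7,4) + C(4,1)·C(7,3) + C(4,2)·C(7,2) + C(4,3)·C(7,1) = 35 + 140 + 126 + 28 = 329.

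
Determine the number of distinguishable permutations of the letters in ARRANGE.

The 7 letters of ARRANGE have repeats: A appearing twice and R appearing twice.
Dividing 7! = 5040 by 2!·2! = 4 for the repeated letters gives 1260.

1260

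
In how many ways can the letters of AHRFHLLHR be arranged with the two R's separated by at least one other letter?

11760

Total arrangements of AHRFHLLHR: 9!/(3!·2!·2!) = 15120.
If the two R's are adjacent, glue them into one block, leaving 8 items to arrange: (8)!/(3!·2!) = 3360 ways.
Subtracting, 15120 − 3360 = 11760 arrangements keep the R's apart.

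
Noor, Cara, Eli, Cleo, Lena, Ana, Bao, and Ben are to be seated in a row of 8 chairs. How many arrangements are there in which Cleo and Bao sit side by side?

10080

Place the 6 others and the Cleo-Bao pair as 7 objects in a line; the pair has 2 internal arrangements.
That gives 2 × 7! = 2 × 5040 = 10080.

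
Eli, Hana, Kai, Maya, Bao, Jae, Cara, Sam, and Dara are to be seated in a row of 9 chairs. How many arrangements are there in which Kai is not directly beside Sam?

Of the 9! = 362880 arrangements, those with Kai and Sam adjacent number 2 × 8! = 80640 (treat the pair as a block with 2 internal orders).
Complementary counting: 362880 − 80640 = 282240.

282240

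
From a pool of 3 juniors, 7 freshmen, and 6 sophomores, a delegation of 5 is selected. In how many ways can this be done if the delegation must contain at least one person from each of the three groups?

Total 5-person selections from all 16: C(16,5) = 4368.
Selections missing a whole group: no juniors → C(13,5) = 1287; no freshmen → C(9,5) = 126; no sophomores → C(10,5) = 252.
Add back selections omitting two groups (i.e. drawn from a single group): C(3,5) + C(7,5) + C(6,5) = 27.
By inclusion–exclusion: 4368 − 1665 + 27 = 2730.

2730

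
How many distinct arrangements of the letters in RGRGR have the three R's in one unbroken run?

Treat the 3 copies of R as a single block. The multiset to arrange is then {RRR, G, G}, 3 items in all.
That gives (3)!/(2!) = 3 arrangements.

3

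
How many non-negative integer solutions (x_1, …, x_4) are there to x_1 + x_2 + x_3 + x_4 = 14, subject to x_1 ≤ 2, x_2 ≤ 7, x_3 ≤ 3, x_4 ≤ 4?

Without the upper bounds there are C(17,3) = 680 ways to split 14 among 4 variables.
Subtract solutions that violate a single cap (substitute x_i' = x_i − (cap_i+1)): x_1 ≥ 3 gives C(14,3) = 364; x_2 ≥ 8 gives C(9,3) = 84; x_3 ≥ 4 gives C(13,3) = 286; x_4 ≥ 5 gives C(12,3) = 220. Together 954.
Add back pairs where two caps are both exceeded: 20 + 120 + 84 + 10 + 4 + 56 = 294.
Subtract triples: 0 + 0 + 10 + 0 = 10.
By inclusion–exclusion the count is 680 − 954 + 294 − 10 = 10.

10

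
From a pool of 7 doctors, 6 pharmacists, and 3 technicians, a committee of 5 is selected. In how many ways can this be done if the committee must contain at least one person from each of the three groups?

Total 5-person selections from all 16: C(16,5) = 4368.
Subtract selections that omit an entire group: no doctors → C(9,5) = 126; no pharmacists → C(10,5) = 252; no technicians → C(13,5) = 1287.
Add back selections omitting two groups (i.e. drawn from a single group): C(7,5) + C(6,5) + C(3,5) = 27.
By inclusion–exclusion: 4368 − 1665 + 27 = 2730.

2730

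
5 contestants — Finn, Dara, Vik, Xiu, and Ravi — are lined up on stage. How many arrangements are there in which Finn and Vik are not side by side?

There are 5! = 120 arrangements in all. If Finn and Vik are adjacent, merging them into one block gives 2·(4)! = 48 arrangements.
So 120 − 48 = 72 arrangements keep them apart.

72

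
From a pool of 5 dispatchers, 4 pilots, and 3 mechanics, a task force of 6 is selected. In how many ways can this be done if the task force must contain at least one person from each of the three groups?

805

Unrestricted: C(12,6) = 924 ways to pick any 6 of the 12.
Subtract selections that omit an entire group: no dispatchers → C(7,6) = 7; no pilots → C(8,6) = 28; no mechanics → C(9,6) = 84.
Add back selections omitting two groups (i.e. drawn from a single group): C(5,6) + C(4,6) + C(3,6) = 0.
By inclusion–exclusion: 924 − 119 + 0 = 805.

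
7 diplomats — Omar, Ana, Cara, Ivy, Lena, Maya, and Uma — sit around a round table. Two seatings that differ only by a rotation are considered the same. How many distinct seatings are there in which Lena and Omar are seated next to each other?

Glue Lena and Omar into a block (2 internal orders). Seating 6 units around a circle gives (5)! arrangements.
So 2 × (5)! = 2 × 120 = 240.

240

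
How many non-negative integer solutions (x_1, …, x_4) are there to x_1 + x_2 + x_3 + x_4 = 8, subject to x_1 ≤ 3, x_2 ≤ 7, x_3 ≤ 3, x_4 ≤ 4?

75

Ignoring the caps, the number of non-negative solutions to x_1+…+x_4 = 8 is C(11,3) = 165.
Subtract solutions that violate a single cap (substitute x_i' = x_i − (cap_i+1)): x_1 ≥ 4 gives C(7,3) = 35; x_2 ≥ 8 gives C(3,3) = 1; x_3 ≥ 4 gives C(7,3) = 35; x_4 ≥ 5 gives C(6,3) = 20. Together 91.
Add back pairs where two caps are both exceeded: 0 + 1 + 0 + 0 + 0 + 0 = 1.
By inclusion–exclusion the count is 165 − 91 + 1 = 75.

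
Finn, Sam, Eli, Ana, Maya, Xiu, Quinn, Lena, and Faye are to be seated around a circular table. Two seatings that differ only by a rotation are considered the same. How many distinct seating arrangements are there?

Fix one person's seat to break rotational symmetry; the remaining 8 people can be arranged in (8)! = 40320 ways.

40320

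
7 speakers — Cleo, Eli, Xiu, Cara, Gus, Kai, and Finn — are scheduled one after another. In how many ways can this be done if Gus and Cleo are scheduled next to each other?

Place the 5 others and the Gus-Cleo pair as 6 objects in a line; the pair has 2 internal arrangements.
That gives 2 × 6! = 2 × 720 = 1440.

1440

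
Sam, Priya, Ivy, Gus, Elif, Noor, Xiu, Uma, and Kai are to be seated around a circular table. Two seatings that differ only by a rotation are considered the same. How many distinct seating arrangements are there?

40320

Seat Sam anywhere (absorbing the rotational symmetry), then permute the other 8: (8)! = 40320.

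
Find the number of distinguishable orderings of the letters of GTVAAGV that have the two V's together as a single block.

180

Treat the 2 copies of V as a single block. The multiset to arrange is then {VV, A, A, G, G, T}, 6 items in all.
That gives (6)!/(2!·2!) = 180 arrangements.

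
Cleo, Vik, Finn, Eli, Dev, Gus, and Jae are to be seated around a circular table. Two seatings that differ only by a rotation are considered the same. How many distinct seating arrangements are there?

720

Around a circle, 7 distinct people have 7!/7 = (6)! = 720 rotationally distinct seatings.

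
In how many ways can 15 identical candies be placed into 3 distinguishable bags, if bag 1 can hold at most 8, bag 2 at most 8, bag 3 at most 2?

Without the upper bounds there are C(17,2) = 136 ways to split 15 among 3 bags.
Subtract solutions that violate a single cap (substitute x_i' = x_i − (cap_i+1)): x_1 ≥ 9 gives C(8,2) = 28; x_2 ≥ 9 gives C(8,2) = 28; x_3 ≥ 3 gives C(14,2) = 91. Together 147.
Add back pairs where two caps are both exceeded: 0 + 10 + 10 = 20.
By inclusion–exclusion the count is 136 − 147 + 20 = 9.

9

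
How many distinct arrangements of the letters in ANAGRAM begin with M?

Fix M in the first position and arrange the remaining 6 letters.
Those 6 letters have A appearing 3 times, giving (6)!/(3!) = 120.

120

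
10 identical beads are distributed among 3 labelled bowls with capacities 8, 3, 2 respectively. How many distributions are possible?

9

By stars and bars, unrestricted non-negative solutions to x_1+…+x_3 = 10 number C(10+2,2) = 66.
Subtract solutions that violate a single cap (substitute x_i' = x_i − (cap_i+1)): x_1 ≥ 9 gives C(3,2) = 3; x_2 ≥ 4 gives C(8,2) = 28; x_3 ≥ 3 gives C(9,2) = 36. Together 67.
Add back pairs where two caps are both exceeded: 0 + 0 + 10 = 10.
By inclusion–exclusion the count is 66 − 67 + 10 = 9.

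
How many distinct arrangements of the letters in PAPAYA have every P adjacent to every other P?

Treat the 2 copies of P as a single block. The multiset to arrange is then {PP, A, A, A, Y}, 5 items in all.
That gives (5)!/(3!) = 20 arrangements.

20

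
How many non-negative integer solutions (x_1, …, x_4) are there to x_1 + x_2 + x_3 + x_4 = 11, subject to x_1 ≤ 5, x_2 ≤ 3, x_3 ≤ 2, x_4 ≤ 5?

Ignoring the caps, the number of non-negative solutions to x_1+…+x_4 = 11 is C(14,3) = 364.
Subtract solutions that violate a single cap (substitute x_i' = x_i − (cap_i+1)): x_1 ≥ 6 gives C(8,3) = 56; x_2 ≥ 4 gives C(10,3) = 120; x_3 ≥ 3 gives C(11,3) = 165; x_4 ≥ 6 gives C(8,3) = 56. Together 397.
Add back pairs where two caps are both exceeded: 4 + 10 + 0 + 35 + 4 + 10 = 63.
By inclusion–exclusion the count is 364 − 397 + 63 = 30.

30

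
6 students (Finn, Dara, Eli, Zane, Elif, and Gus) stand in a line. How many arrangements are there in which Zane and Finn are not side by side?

There are 6! = 720 arrangements in all. If Zane and Finn are adjacent, merging them into one block gives 2·(5)! = 240 arrangements.
Complementary counting: 720 − 240 = 480.

480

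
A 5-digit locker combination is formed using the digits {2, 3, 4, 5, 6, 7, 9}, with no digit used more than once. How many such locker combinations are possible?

This is a permutation of 5 out of 7: P(7,5) = 7!/2!.
7 × 6 × 5 × 4 × 3 = 2520.

2520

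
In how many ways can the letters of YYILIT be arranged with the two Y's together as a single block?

Treat the 2 copies of Y as a single block. The multiset to arrange is then {YY, I, I, L, T}, 5 items in all.
That gives (5)!/(2!) = 60 arrangements.

60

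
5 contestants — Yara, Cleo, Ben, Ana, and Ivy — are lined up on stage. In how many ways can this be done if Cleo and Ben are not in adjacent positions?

Of the 5! = 120 arrangements, those with Cleo and Ben adjacent number 2 × 4! = 48 (treat the pair as a block with 2 internal orders).
So 120 − 48 = 72 arrangements keep them apart.

72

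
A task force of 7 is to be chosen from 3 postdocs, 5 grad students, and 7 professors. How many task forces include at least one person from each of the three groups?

5516

Unrestricted: C(15,7) = 6435 ways to pick any 7 of the 15.
Subtract selections that omit an entire group: no postdocs → C(12,7) = 792; no grad students → C(10,7) = 120; no professors → C(8,7) = 8.
Add back selections omitting two groups (i.e. drawn from a single group): C(3,7) + C(5,7) + C(7,7) = 1.
By inclusion–exclusion: 6435 − 920 + 1 = 5516.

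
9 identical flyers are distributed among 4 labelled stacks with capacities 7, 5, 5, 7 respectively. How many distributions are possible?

172

By stars and bars, unrestricted non-negative solutions to x_1+…+x_4 = 9 number C(9+3,3) = 220.
Subtract solutions that violate a single cap (substitute x_i' = x_i − (cap_i+1)): x_1 ≥ 8 gives C(4,3) = 4; x_2 ≥ 6 gives C(6,3) = 20; x_3 ≥ 6 gives C(6,3) = 20; x_4 ≥ 8 gives C(4,3) = 4. Together 48.
No two caps can be exceeded simultaneously, so the pair terms are all 0.
By inclusion–exclusion the count is 220 − 48 + 0 = 172.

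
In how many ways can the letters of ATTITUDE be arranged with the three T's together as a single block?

720

Treat the 3 copies of T as a single block. The multiset to arrange is then {TTT, A, D, E, I, U}, 6 items in all.
All 6 items are distinct, so there are (6)! = 720 arrangements.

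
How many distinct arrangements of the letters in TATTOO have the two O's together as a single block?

Treat the 2 copies of O as a single block. The multiset to arrange is then {OO, A, T, T, T}, 5 items in all.
That gives (5)!/(3!) = 20 arrangements.

20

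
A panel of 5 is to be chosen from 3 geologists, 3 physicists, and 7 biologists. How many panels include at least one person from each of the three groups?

Unrestricted: C(13,5) = 1287 ways to pick any 5 of the 13.
Selections missing a whole group: no geologists → C(10,5) = 252; no physicists → C(10,5) = 252; no biologists → C(6,5) = 6.
Add back selections omitting two groups (i.e. drawn from a single group): C(3,5) + C(3,5) + C(7,5) = 21.
By inclusion–exclusion: 1287 − 510 + 21 = 798.

798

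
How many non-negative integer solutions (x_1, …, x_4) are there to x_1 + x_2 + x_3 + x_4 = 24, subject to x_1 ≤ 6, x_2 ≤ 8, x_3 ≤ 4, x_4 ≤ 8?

Ignoring the caps, the number of non-negative solutions to x_1+…+x_4 = 24 is C(27,3) = 2925.
Subtract solutions that violate a single cap (substitute x_i' = x_i − (cap_i+1)): x_1 ≥ 7 gives C(20,3) = 1140; x_2 ≥ 9 gives C(18,3) = 816; x_3 ≥ 5 gives C(22,3) = 1540; x_4 ≥ 9 gives C(18,3) = 816. Together 4312.
Add back pairs where two caps are both exceeded: 165 + 455 + 165 + 286 + 84 + 286 = 1441.
Subtract triples: 20 + 0 + 20 + 4 = 44.
By inclusion–exclusion the count is 2925 − 4312 + 1441 − 44 = 10.

10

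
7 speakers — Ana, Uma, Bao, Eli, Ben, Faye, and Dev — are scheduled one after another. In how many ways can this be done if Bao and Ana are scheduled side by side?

1440

Glue Bao and Ana into one block (2 internal orders), leaving 6 units to arrange in a row.
That gives 2 × 6! = 2 × 720 = 1440.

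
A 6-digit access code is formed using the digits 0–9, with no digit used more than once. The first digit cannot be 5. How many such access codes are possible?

136080

The first digit has 10−1 = 9 choices (anything except 5).
The remaining 5 digits are filled from the other 9 symbols without repetition: 9 × 8 × 7 × 6 × 5 = 15120.
Total: 9 × 15120 = 136080.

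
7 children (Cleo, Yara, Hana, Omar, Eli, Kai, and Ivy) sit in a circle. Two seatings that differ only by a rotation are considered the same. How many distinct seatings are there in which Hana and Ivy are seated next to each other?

Glue Hana and Ivy into a block (2 internal orders). Seating 6 units around a circle gives (5)! arrangements.
So 2 × (5)! = 2 × 120 = 240.

240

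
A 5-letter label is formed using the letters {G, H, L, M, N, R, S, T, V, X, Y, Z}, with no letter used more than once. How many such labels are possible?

This is a permutation of 5 out of 12: P(12,5) = 12!/7!.
That product is 12 × 11 × 10 × 9 × 8 = 95040.

95040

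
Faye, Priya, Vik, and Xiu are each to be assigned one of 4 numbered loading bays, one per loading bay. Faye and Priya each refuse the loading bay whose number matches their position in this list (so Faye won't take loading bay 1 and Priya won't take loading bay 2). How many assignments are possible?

14

Let Aᵢ (for i ∈ {1, 2}) be the placements that put person i in their forbidden loading bay. Any j of these fix j positions, leaving (4−j)! ways to fill the rest, and there are C(2,j) ways to pick which j.
By inclusion–exclusion, the number of valid placements is Σ_{j=0}^{2} (−1)^j C(2,j)·(4−j)!.
Computing: 24 − 12 + 2 = 14.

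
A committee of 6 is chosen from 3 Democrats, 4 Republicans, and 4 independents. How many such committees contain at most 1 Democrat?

Split by how many Democrats are chosen (0 through 1).
Sum: C(3,0)·C(8,6) + C(3,1)·C(8,5) = 28 + 168 = 196.

196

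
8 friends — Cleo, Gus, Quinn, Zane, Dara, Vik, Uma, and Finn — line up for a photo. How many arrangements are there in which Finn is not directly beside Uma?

30240

Of the 8! = 40320 arrangements, those with Finn and Uma adjacent number 2 × 7! = 10080 (treat the pair as a block with 2 internal orders).
So 40320 − 10080 = 30240 arrangements keep them apart.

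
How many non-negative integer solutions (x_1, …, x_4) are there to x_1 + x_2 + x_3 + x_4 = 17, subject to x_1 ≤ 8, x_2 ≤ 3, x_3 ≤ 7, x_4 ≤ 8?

Ignoring the caps, the number of non-negative solutions to x_1+…+x_4 = 17 is C(20,3) = 1140.
Subtract solutions that violate a single cap (substitute x_i' = x_i − (cap_i+1)): x_1 ≥ 9 gives C(11,3) = 165; x_2 ≥ 4 gives C(16,3) = 560; x_3 ≥ 8 gives C(12,3) = 220; x_4 ≥ 9 gives C(11,3) = 165. Together 1110.
Add back pairs where two caps are both exceeded: 35 + 1 + 0 + 56 + 35 + 1 = 128.
By inclusion–exclusion the count is 1140 − 1110 + 128 = 158.

158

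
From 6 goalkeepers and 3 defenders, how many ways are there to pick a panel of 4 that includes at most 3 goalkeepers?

111

Split by how many goalkeepers are chosen (0 through 3).
Sum: C(6,0)·C(3,4) + C(6,1)·C(3,3) + C(6,2)·C(3,2) + C(6,3)·C(3,1) = 0 + 6 + 45 + 60 = 111.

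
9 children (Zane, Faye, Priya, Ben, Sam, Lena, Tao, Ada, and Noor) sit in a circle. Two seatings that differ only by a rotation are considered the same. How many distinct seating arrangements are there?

40320

Around a circle, 9 distinct people have 9!/9 = (8)! = 40320 rotationally distinct seatings.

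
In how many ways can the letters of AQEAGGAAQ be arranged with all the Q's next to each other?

Treat the 2 copies of Q as a single block. The multiset to arrange is then {QQ, A, A, A, A, E, G, G}, 8 items in all.
That gives (8)!/(4!·2!) = 840 arrangements.

840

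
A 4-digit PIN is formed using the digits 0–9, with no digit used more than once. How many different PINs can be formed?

With no repetition, fill the 4 digits in order: 10 choices, then 9, down to 7.
10 × 9 × 8 × 7 = 5040.

5040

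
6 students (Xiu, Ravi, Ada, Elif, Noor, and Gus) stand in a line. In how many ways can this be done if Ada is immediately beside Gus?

240

Place the 4 others and the Ada-Gus pair as 5 objects in a line; the pair has 2 internal arrangements.
So the count is 2·(5)! = 240.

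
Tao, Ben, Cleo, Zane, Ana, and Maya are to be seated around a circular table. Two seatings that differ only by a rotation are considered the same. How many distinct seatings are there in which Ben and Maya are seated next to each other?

Glue Ben and Maya into a block (2 internal orders). Seating 5 units around a circle gives (4)! arrangements.
So 2 × (4)! = 2 × 24 = 48.

48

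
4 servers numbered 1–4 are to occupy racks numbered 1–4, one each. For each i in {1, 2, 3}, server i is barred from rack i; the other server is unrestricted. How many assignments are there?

Let Aᵢ (for i ∈ {1, 2, 3}) be the placements that put server i in its forbidden rack. Any j of these fix j positions, leaving (4−j)! ways to fill the rest, and there are C(3,j) ways to pick which j.
By inclusion–exclusion, the number of valid placements is Σ_{j=0}^{3} (−1)^j C(3,j)·(4−j)!.
Computing: 24 − 18 + 6 − 1 = 11.

11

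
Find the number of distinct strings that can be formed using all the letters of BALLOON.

BALLOON has 7 letters with L appearing twice and O appearing twice.
So there are 7! / (2!·2!) = 1260 distinguishable arrangements.

1260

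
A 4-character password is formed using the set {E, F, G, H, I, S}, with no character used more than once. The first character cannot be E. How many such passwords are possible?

The first character has 6−1 = 5 choices (anything except E).
The remaining 3 characters are filled from the other 5 symbols without repetition: 5 × 4 × 3 = 60.
Total: 5 × 60 = 300.

300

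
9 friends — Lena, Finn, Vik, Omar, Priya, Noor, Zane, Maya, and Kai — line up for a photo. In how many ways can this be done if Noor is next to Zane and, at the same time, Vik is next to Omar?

Treat {Noor,Zane} as one block (2 orders) and {Vik,Omar} as another (2 orders).
That leaves 7 units to arrange: 2 × 2 × 7! = 4 × 5040 = 20160.

20160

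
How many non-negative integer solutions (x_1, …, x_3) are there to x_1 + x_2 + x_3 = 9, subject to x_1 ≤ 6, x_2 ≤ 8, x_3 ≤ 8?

Without the upper bounds there are C(11,2) = 55 ways to split 9 among 3 variables.
Subtract solutions that violate a single cap (substitute x_i' = x_i − (cap_i+1)): x_1 ≥ 7 gives C(4,2) = 6; x_2 ≥ 9 gives C(2,2) = 1; x_3 ≥ 9 gives C(2,2) = 1. Together 8.
No two caps can be exceeded simultaneously, so the pair terms are all 0.
By inclusion–exclusion the count is 55 − 8 + 0 = 47.

47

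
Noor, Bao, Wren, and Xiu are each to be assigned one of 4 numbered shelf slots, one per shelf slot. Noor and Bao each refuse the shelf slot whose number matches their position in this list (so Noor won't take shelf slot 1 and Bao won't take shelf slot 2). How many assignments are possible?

Let Aᵢ (for i ∈ {1, 2}) be the placements that put person i in their forbidden shelf slot. Any j of these fix j positions, leaving (4−j)! ways to fill the rest, and there are C(2,j) ways to pick which j.
By inclusion–exclusion, the number of valid placements is Σ_{j=0}^{2} (−1)^j C(2,j)·(4−j)!.
Computing: 24 − 12 + 2 = 14.

14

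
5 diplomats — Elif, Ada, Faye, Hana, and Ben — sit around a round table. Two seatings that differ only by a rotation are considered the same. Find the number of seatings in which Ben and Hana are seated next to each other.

12

Treat {Ben, Hana} as one unit (2 internal orders) and seat the resulting 4 units around the table: (3)! circular arrangements.
So 2 × (3)! = 2 × 6 = 12.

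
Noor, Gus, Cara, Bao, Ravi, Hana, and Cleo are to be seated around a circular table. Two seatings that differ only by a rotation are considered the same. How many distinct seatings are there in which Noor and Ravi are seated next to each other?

Treat {Noor, Ravi} as one unit (2 internal orders) and seat the resulting 6 units around the table: (5)! circular arrangements.
So 2 × (5)! = 2 × 120 = 240.

240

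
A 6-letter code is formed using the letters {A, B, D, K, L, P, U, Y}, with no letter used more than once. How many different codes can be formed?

20160

With no repetition, fill the 6 letters in order: 8 choices, then 7, down to 3.
8 × 7 × 6 × 5 × 4 × 3 = 20160.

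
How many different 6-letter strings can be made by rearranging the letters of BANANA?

The 6 letters of BANANA have repeats: A appearing 3 times and N appearing twice.
The number of distinct arrangements is 6!/(3!·2!) = 720/12 = 60.

60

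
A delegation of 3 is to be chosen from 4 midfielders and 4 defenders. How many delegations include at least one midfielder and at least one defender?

48

Unrestricted: C(8,3) = 56 ways to pick any 3 of the 8.
Subtract selections that omit an entire group: no midfielders → C(4,3) = 4; no defenders → C(4,3) = 4.
Both groups omitted at once is impossible, so 56 − 8 = 48.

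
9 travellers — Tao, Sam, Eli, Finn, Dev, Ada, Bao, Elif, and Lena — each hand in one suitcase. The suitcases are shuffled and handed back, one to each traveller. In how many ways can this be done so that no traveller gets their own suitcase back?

133496

This is the derangement count D_9: permutations of 9 items with no fixed point.
By inclusion–exclusion this is Σ_{j=0}^{9} (−1)^j C(9,j)·(9−j)!.
Computing: 362880 − 362880 + 181440 − 60480 + 15120 − 3024 + 504 − 72 + 9 − 1 = 133496.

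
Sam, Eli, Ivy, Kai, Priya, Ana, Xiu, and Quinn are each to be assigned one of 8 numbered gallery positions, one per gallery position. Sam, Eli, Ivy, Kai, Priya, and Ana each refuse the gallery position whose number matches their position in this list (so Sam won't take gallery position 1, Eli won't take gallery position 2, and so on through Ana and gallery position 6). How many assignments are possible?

Let Aᵢ (for 1 ≤ i ≤ 6) be the placements that put person i in their forbidden gallery position. Any j of these fix j positions, leaving (8−j)! ways to fill the rest, and there are C(6,j) ways to pick which j.
By inclusion–exclusion, the number of valid placements is Σ_{j=0}^{6} (−1)^j C(6,j)·(8−j)!.
Computing: 40320 − 30240 + 10800 − 2400 + 360 − 36 + 2 = 18806.

18806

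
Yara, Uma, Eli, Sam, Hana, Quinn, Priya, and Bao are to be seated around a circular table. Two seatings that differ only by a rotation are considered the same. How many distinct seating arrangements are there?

5040

Seat Yara anywhere (absorbing the rotational symmetry), then permute the other 7: (7)! = 5040.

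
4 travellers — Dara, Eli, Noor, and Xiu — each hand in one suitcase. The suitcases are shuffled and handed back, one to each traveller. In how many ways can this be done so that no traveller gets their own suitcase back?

This is the derangement count D_4: permutations of 4 items with no fixed point.
By inclusion–exclusion this is Σ_{j=0}^{4} (−1)^j C(4,j)·(4−j)!.
Computing: 24 − 24 + 12 − 4 + 1 = 9.

9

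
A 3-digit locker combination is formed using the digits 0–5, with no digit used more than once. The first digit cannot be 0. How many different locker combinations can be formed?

The first digit has 6−1 = 5 choices (anything except 0).
The remaining 2 digits are filled from the other 5 symbols without repetition: 5 × 4 = 20.
Total: 5 × 20 = 100.

100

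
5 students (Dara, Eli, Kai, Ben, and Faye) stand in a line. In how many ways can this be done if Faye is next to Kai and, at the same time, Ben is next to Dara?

24

Treat {Faye,Kai} as one block (2 orders) and {Ben,Dara} as another (2 orders).
That leaves 3 units to arrange: 2 × 2 × 3! = 4 × 6 = 24.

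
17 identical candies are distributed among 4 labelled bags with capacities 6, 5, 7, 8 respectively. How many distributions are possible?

By stars and bars, unrestricted non-negative solutions to x_1+…+x_4 = 17 number C(17+3,3) = 1140.
Subtract solutions that violate a single cap (substitute x_i' = x_i − (cap_i+1)): x_1 ≥ 7 gives C(13,3) = 286; x_2 ≥ 6 gives C(14,3) = 364; x_3 ≥ 8 gives C(12,3) = 220; x_4 ≥ 9 gives C(11,3) = 165. Together 1035.
Add back pairs where two caps are both exceeded: 35 + 10 + 4 + 20 + 10 + 1 = 80.
By inclusion–exclusion the count is 1140 − 1035 + 80 = 185.

185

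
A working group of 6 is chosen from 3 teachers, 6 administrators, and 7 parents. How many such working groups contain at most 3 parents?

Split by how many parents are chosen (0 through 3).
Sum: C(7,0)·C(9,6) + C(7,1)·C(9,5) + C(7,2)·C(9,4) + C(7,3)·C(9,3) = 84 + 882 + 2646 + 2940 = 6552.

6552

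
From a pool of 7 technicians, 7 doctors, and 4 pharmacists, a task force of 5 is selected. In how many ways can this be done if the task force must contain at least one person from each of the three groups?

Total 5-person selections from all 18: C(18,5) = 8568.
Selections missing a whole group: no technicians → C(11,5) = 462; no doctors → C(11,5) = 462; no pharmacists → C(14,5) = 2002.
Add back selections omitting two groups (i.e. drawn from a single group): C(7,5) + C(7,5) + C(4,5) = 42.
By inclusion–exclusion: 8568 − 2926 + 42 = 5684.

5684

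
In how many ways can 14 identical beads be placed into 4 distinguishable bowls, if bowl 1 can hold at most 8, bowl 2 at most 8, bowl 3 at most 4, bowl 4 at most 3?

128

By stars and bars, unrestricted non-negative solutions to x_1+…+x_4 = 14 number C(14+3,3) = 680.
Subtract solutions that violate a single cap (substitute x_i' = x_i − (cap_i+1)): x_1 ≥ 9 gives C(8,3) = 56; x_2 ≥ 9 gives C(8,3) = 56; x_3 ≥ 5 gives C(12,3) = 220; x_4 ≥ 4 gives C(13,3) = 286. Together 618.
Add back pairs where two caps are both exceeded: 0 + 1 + 4 + 1 + 4 + 56 = 66.
By inclusion–exclusion the count is 680 − 618 + 66 = 128.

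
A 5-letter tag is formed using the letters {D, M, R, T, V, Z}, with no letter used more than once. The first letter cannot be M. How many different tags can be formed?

600

The first letter has 6−1 = 5 choices (anything except M).
The remaining 4 letters are filled from the other 5 symbols without repetition: 5 × 4 × 3 × 2 = 120.
Total: 5 × 120 = 600.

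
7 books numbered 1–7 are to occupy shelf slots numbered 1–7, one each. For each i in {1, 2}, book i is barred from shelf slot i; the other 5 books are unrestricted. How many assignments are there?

3720

Let Aᵢ (for i ∈ {1, 2}) be the placements that put book i in its forbidden shelf slot. Any j of these fix j positions, leaving (7−j)! ways to fill the rest, and there are C(2,j) ways to pick which j.
By inclusion–exclusion, the number of valid placements is Σ_{j=0}^{2} (−1)^j C(2,j)·(7−j)!.
Computing: 5040 − 1440 + 120 = 3720.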